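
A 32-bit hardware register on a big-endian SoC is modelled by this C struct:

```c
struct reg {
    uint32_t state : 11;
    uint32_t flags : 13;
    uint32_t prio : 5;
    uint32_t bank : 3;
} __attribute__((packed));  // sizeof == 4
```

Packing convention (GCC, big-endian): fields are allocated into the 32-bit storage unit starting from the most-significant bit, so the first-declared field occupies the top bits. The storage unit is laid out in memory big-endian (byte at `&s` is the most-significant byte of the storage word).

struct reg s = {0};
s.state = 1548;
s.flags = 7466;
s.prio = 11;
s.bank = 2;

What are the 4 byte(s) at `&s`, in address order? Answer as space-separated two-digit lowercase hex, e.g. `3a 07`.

c1 9d 2a 5a

state (11b) val=1548 bits=0x60c at bit 21: 0xc1800000
flags (13b) val=7466 bits=0x1d2a at bit 8: 0xc19d2a00
prio (5b) val=11 bits=0xb at bit 3: 0xc19d2a58
bank (3b) val=2 bits=0x2 at bit 0: 0xc19d2a5a
word = 0xc19d2a5a → big-endian bytes:
  [0]=0xc1  [1]=0x9d  [2]=0x2a  [3]=0x5a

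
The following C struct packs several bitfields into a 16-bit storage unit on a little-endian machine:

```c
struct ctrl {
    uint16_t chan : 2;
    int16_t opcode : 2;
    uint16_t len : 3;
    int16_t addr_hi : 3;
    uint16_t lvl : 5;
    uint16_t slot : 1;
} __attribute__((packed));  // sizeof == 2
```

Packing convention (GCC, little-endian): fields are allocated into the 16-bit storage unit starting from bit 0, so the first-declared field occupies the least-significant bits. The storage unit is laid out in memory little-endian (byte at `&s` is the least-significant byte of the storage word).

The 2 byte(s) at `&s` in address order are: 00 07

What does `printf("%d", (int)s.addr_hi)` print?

-2

[0]=0x00 [1]=0x07 (little-endian) → word 0x0700
chan [0+:2] = (word>>0) & 0x3 = 0
opcode [2+:2] = (word>>2) & 0x3 = 0
len [4+:3] = (word>>4) & 0x7 = 0
addr_hi [7+:3] = (word>>7) & 0x7 = 6  ←
lvl [10+:5] = (word>>10) & 0x1f = 1
slot [15+:1] = (word>>15) & 0x1 = 0
addr_hi signed 3b, MSB=1: 6 - 8 = -2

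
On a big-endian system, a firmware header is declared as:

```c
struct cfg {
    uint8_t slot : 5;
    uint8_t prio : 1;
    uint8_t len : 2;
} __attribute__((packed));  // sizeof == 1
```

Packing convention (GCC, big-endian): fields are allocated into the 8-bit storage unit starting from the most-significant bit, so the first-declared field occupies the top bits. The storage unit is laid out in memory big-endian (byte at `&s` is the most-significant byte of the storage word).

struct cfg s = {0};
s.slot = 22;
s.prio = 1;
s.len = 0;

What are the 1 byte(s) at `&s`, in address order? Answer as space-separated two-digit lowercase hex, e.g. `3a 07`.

b4

[3+:5] slot=22 & 0x1f = 0x16; word=0xb0
[2+:1] prio=1 & 0x1 = 0x1; word=0xb4
[0+:2] len=0 & 0x3 = 0x0; word=0xb4
word = 0xb4 → big-endian bytes:
  [0]=0xb4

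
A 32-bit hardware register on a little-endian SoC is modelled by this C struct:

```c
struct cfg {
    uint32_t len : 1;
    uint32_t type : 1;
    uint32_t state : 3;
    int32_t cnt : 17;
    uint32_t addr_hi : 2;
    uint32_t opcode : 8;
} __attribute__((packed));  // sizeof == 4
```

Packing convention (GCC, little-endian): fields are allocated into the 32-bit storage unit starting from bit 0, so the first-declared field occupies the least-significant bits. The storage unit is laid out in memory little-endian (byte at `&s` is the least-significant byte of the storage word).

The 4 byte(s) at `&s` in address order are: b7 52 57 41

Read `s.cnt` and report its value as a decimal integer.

[0]=0xb7 [1]=0x52 [2]=0x57 [3]=0x41 (little-endian) → word 0x415752b7
len [0+:1] = (word>>0) & 0x1 = 1
type [1+:1] = (word>>1) & 0x1 = 1
state [2+:3] = (word>>2) & 0x7 = 5
cnt [5+:17] = (word>>5) & 0x1ffff = 47765  ←
addr_hi [22+:2] = (word>>22) & 0x3 = 1
opcode [24+:8] = (word>>24) & 0xff = 65
cnt signed 17b, MSB=0: value = 47765

47765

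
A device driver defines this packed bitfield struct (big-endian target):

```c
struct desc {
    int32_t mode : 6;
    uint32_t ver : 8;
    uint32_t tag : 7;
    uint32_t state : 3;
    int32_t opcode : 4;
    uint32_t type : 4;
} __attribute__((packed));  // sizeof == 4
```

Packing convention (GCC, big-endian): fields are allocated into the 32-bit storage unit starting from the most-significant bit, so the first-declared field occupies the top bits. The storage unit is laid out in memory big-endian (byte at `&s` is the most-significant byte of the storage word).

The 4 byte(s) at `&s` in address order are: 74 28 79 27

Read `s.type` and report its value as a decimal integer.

[0]=0x74 [1]=0x28 [2]=0x79 [3]=0x27 (big-endian) → word 0x74287927
mode [26+:6] = (word>>26) & 0x3f = 29
ver [18+:8] = (word>>18) & 0xff = 10
tag [11+:7] = (word>>11) & 0x7f = 15
state [8+:3] = (word>>8) & 0x7 = 1
opcode [4+:4] = (word>>4) & 0xf = 2
type [0+:4] = (word>>0) & 0xf = 7  ←

7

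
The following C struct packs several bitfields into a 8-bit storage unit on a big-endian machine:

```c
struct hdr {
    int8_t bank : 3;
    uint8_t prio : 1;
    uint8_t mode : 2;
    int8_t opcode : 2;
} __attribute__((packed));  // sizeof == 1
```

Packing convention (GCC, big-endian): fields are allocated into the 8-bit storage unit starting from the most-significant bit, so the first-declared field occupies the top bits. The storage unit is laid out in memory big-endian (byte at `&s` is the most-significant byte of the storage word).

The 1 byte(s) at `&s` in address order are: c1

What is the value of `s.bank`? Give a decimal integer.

-2

[0]=0xc1 (big-endian) → word 0xc1
bank [5+:3] = (word>>5) & 0x7 = 6  ←
prio [4+:1] = (word>>4) & 0x1 = 0
mode [2+:2] = (word>>2) & 0x3 = 0
opcode [0+:2] = (word>>0) & 0x3 = 1
bank signed 3b, MSB=1: 6 - 8 = -2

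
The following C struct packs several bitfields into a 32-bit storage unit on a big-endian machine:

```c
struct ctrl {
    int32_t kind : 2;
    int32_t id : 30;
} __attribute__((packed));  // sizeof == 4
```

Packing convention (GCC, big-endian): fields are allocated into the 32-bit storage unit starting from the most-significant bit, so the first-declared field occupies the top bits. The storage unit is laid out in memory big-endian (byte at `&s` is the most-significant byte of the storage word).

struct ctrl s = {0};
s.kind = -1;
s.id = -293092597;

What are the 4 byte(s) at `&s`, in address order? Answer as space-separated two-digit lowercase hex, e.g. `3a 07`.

kind:2 = -1 → 0x3 << 30 → word 0xc0000000
id:30 = -293092597 → 0x2e87c30b << 0 → word 0xee87c30b
word = 0xee87c30b → big-endian bytes:
  [0]=0xee  [1]=0x87  [2]=0xc3  [3]=0x0b

ee 87 c3 0b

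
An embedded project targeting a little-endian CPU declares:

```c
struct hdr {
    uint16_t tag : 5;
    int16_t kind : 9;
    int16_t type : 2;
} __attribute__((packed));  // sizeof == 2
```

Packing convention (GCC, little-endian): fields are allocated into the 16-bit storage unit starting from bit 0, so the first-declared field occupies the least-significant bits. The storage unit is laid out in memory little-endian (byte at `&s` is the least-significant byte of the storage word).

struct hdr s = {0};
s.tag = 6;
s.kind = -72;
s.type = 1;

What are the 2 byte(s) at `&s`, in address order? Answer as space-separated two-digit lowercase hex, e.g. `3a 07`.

[0+:5] tag=6 & 0x1f = 0x6; word=0x0006
[5+:9] kind=-72 & 0x1ff = 0x1b8; word=0x3706
[14+:2] type=1 & 0x3 = 0x1; word=0x7706
word = 0x7706 → little-endian bytes:
  [0]=0x06  [1]=0x77

06 77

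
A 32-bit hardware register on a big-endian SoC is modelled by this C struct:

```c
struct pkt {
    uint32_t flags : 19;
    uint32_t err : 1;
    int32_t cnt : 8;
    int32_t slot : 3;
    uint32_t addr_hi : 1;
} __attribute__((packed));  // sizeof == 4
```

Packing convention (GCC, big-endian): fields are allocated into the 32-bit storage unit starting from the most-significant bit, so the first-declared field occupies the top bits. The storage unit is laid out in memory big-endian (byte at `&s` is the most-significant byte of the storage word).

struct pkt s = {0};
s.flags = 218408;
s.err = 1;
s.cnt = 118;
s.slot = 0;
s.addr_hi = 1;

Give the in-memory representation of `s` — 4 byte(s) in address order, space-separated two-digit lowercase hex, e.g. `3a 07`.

6a a5 17 61

flags:19 = 218408 → 0x35528 << 13 → word 0x6aa50000
err:1 = 1 → 0x1 << 12 → word 0x6aa51000
cnt:8 = 118 → 0x76 << 4 → word 0x6aa51760
slot:3 = 0 → 0x0 << 1 → word 0x6aa51760
addr_hi:1 = 1 → 0x1 << 0 → word 0x6aa51761
word = 0x6aa51761 → big-endian bytes:
  [0]=0x6a  [1]=0xa5  [2]=0x17  [3]=0x61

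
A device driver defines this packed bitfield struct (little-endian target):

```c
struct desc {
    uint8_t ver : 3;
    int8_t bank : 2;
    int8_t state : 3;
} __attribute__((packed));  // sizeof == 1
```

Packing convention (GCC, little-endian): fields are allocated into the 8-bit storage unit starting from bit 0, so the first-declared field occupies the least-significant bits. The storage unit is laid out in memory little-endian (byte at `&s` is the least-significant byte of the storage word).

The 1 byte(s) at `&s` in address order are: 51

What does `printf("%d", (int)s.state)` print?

2

[0]=0x51 (little-endian) → word 0x51
ver:3 @ bit 0 → (0x51>>0)&0x7 = 0x1
bank:2 @ bit 3 → (0x51>>3)&0x3 = 0x2
state:3 @ bit 5 → (0x51>>5)&0x7 = 0x2  ←
state signed 3b, MSB=0: value = 2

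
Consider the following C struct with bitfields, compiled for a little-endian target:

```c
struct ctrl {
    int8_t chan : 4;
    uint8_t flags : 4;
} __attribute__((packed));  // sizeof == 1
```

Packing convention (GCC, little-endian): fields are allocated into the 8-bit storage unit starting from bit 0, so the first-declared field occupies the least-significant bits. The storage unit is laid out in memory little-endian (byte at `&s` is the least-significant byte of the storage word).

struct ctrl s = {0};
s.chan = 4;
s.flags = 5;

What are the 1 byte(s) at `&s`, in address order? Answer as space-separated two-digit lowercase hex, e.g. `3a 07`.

54

chan:4 = 4 → 0x4 << 0 → word 0x04
flags:4 = 5 → 0x5 << 4 → word 0x54
word = 0x54 → little-endian bytes:
  [0]=0x54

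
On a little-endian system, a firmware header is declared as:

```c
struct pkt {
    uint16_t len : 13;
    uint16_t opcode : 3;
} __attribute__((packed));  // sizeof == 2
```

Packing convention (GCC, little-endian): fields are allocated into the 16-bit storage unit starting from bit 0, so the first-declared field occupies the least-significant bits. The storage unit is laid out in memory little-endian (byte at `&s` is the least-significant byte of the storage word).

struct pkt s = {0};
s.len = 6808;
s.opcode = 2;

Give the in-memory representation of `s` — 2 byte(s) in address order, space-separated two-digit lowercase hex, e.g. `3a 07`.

98 5a

len:13 = 6808 → 0x1a98 << 0 → word 0x1a98
opcode:3 = 2 → 0x2 << 13 → word 0x5a98
word = 0x5a98 → little-endian bytes:
  [0]=0x98  [1]=0x5a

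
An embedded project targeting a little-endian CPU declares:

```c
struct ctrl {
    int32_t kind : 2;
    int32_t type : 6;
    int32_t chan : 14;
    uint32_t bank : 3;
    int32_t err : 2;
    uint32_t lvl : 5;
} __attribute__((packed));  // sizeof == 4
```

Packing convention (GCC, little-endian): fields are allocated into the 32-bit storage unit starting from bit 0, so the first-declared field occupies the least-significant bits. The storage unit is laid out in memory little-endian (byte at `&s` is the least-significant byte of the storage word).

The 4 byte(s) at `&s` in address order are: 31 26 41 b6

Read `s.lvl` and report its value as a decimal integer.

[0]=0x31 [1]=0x26 [2]=0x41 [3]=0xb6 (little-endian) → word 0xb6412631
kind [0+:2] = (word>>0) & 0x3 = 1
type [2+:6] = (word>>2) & 0x3f = 12
chan [8+:14] = (word>>8) & 0x3fff = 294
bank [22+:3] = (word>>22) & 0x7 = 1
err [25+:2] = (word>>25) & 0x3 = 3
lvl [27+:5] = (word>>27) & 0x1f = 22  ←

22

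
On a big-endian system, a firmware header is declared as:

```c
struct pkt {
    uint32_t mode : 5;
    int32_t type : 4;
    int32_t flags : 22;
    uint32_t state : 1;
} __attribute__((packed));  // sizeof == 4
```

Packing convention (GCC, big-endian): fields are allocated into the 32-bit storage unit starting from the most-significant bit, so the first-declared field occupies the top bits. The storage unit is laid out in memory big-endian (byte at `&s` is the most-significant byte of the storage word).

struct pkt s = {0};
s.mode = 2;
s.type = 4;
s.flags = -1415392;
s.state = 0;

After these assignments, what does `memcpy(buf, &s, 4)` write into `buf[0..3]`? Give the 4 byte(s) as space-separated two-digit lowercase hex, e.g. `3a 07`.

[27+:5] mode=2 & 0x1f = 0x2; word=0x10000000
[23+:4] type=4 & 0xf = 0x4; word=0x12000000
[1+:22] flags=-1415392 & 0x3fffff = 0x2a6720; word=0x1254ce40
[0+:1] state=0 & 0x1 = 0x0; word=0x1254ce40
word = 0x1254ce40 → big-endian bytes:
  [0]=0x12  [1]=0x54  [2]=0xce  [3]=0x40

12 54 ce 40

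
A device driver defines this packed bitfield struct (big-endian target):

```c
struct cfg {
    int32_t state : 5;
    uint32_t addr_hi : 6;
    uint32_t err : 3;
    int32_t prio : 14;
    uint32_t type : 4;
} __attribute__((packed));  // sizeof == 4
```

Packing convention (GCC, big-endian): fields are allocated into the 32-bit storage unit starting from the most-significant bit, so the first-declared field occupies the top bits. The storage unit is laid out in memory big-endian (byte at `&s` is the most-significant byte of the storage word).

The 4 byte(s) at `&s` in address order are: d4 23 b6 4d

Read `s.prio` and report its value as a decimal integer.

-1180

[0]=0xd4 [1]=0x23 [2]=0xb6 [3]=0x4d (big-endian) → word 0xd423b64d
state [27+:5] = (word>>27) & 0x1f = 26
addr_hi [21+:6] = (word>>21) & 0x3f = 33
err [18+:3] = (word>>18) & 0x7 = 0
prio [4+:14] = (word>>4) & 0x3fff = 15204  ←
type [0+:4] = (word>>0) & 0xf = 13
prio signed 14b, MSB=1: 15204 - 16384 = -1180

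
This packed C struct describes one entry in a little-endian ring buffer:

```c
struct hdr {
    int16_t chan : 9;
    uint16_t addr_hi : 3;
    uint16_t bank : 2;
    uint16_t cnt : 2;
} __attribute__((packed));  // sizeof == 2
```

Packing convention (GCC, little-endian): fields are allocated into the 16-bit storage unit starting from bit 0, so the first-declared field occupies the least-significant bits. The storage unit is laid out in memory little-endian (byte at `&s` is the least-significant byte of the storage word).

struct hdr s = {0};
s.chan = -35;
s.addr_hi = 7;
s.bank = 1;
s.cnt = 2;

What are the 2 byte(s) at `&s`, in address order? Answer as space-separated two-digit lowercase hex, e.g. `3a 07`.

[0+:9] chan=-35 & 0x1ff = 0x1dd; word=0x01dd
[9+:3] addr_hi=7 & 0x7 = 0x7; word=0x0fdd
[12+:2] bank=1 & 0x3 = 0x1; word=0x1fdd
[14+:2] cnt=2 & 0x3 = 0x2; word=0x9fdd
word = 0x9fdd → little-endian bytes:
  [0]=0xdd  [1]=0x9f

dd 9f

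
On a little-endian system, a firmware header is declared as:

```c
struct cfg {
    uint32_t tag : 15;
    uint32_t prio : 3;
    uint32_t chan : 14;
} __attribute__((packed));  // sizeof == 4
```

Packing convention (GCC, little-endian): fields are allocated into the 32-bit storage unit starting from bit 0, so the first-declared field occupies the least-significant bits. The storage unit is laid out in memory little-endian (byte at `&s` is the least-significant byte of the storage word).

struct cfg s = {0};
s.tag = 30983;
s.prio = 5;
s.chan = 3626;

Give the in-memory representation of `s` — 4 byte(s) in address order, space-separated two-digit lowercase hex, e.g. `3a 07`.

tag (15b) val=30983 bits=0x7907 at bit 0: 0x00007907
prio (3b) val=5 bits=0x5 at bit 15: 0x0002f907
chan (14b) val=3626 bits=0xe2a at bit 18: 0x38aaf907
word = 0x38aaf907 → little-endian bytes:
  [0]=0x07  [1]=0xf9  [2]=0xaa  [3]=0x38

07 f9 aa 38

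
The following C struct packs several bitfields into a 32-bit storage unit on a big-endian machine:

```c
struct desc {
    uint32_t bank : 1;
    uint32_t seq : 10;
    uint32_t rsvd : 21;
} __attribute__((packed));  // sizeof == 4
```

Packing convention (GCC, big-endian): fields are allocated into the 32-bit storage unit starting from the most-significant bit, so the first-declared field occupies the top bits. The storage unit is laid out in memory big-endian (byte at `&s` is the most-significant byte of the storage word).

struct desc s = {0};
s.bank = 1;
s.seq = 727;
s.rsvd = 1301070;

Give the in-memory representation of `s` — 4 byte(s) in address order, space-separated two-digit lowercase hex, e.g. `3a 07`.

bank:1 = 1 → 0x1 << 31 → word 0x80000000
seq:10 = 727 → 0x2d7 << 21 → word 0xdae00000
rsvd:21 = 1301070 → 0x13da4e << 0 → word 0xdaf3da4e
word = 0xdaf3da4e → big-endian bytes:
  [0]=0xda  [1]=0xf3  [2]=0xda  [3]=0x4e

da f3 da 4e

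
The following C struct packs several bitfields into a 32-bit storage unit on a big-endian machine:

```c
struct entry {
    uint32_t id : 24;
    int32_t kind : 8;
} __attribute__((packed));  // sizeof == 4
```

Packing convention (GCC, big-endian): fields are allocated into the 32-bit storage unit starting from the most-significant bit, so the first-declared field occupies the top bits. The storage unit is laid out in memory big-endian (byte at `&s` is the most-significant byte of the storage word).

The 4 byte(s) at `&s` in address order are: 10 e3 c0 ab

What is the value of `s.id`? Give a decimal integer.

[0]=0x10 [1]=0xe3 [2]=0xc0 [3]=0xab (big-endian) → word 0x10e3c0ab
id:24 @ bit 8 → (0x10e3c0ab>>8)&0xffffff = 0x10e3c0  ←
kind:8 @ bit 0 → (0x10e3c0ab>>0)&0xff = 0xab

1106880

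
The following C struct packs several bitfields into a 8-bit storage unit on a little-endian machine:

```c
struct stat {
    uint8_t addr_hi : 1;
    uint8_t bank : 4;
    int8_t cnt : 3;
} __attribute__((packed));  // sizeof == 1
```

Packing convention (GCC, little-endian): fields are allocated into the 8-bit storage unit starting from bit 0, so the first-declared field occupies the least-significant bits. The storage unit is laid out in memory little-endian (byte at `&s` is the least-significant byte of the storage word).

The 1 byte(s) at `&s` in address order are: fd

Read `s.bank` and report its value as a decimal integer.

14

[0]=0xfd (little-endian) → word 0xfd
addr_hi:1 @ bit 0 → (0xfd>>0)&0x1 = 0x1
bank:4 @ bit 1 → (0xfd>>1)&0xf = 0xe  ←
cnt:3 @ bit 5 → (0xfd>>5)&0x7 = 0x7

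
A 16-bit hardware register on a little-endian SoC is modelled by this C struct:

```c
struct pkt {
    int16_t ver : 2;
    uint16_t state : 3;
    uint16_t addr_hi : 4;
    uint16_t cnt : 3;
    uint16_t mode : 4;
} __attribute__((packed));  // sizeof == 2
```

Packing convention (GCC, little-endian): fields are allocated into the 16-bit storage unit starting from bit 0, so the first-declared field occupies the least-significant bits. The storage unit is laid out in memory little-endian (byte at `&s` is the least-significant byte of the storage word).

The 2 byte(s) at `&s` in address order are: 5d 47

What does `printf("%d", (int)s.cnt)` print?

3

[0]=0x5d [1]=0x47 (little-endian) → word 0x475d
ver [0+:2] = (word>>0) & 0x3 = 1
state [2+:3] = (word>>2) & 0x7 = 7
addr_hi [5+:4] = (word>>5) & 0xf = 10
cnt [9+:3] = (word>>9) & 0x7 = 3  ←
mode [12+:4] = (word>>12) & 0xf = 4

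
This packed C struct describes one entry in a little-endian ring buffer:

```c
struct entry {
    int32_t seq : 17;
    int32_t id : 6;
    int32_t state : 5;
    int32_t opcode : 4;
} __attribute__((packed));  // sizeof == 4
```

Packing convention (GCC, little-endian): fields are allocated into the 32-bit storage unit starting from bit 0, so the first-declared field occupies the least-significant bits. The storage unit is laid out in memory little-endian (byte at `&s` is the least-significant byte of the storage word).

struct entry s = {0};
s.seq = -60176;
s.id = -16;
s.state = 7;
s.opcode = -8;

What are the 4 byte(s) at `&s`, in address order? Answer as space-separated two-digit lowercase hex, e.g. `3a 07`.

f0 14 e1 83

[0+:17] seq=-60176 & 0x1ffff = 0x114f0; word=0x000114f0
[17+:6] id=-16 & 0x3f = 0x30; word=0x006114f0
[23+:5] state=7 & 0x1f = 0x7; word=0x03e114f0
[28+:4] opcode=-8 & 0xf = 0x8; word=0x83e114f0
word = 0x83e114f0 → little-endian bytes:
  [0]=0xf0  [1]=0x14  [2]=0xe1  [3]=0x83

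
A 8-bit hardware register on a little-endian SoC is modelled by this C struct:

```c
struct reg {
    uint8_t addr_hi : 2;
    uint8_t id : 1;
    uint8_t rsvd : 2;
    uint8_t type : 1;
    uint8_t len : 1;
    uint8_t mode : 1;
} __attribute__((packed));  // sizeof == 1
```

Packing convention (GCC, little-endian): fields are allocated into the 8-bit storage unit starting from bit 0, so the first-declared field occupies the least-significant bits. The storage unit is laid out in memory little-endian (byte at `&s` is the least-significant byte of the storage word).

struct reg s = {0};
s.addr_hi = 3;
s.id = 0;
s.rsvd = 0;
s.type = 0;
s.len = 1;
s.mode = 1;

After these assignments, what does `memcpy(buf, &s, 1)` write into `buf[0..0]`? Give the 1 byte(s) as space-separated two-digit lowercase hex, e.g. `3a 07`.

addr_hi (2b) val=3 bits=0x3 at bit 0: 0x03
id (1b) val=0 bits=0x0 at bit 2: 0x03
rsvd (2b) val=0 bits=0x0 at bit 3: 0x03
type (1b) val=0 bits=0x0 at bit 5: 0x03
len (1b) val=1 bits=0x1 at bit 6: 0x43
mode (1b) val=1 bits=0x1 at bit 7: 0xc3
word = 0xc3 → little-endian bytes:
  [0]=0xc3

c3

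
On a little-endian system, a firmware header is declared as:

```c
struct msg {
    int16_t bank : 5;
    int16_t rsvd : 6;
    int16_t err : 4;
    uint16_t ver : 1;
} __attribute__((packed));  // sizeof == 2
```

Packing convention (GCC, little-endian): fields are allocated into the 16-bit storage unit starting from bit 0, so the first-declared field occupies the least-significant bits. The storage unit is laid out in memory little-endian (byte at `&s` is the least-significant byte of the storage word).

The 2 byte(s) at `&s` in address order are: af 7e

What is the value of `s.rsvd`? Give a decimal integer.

[0]=0xaf [1]=0x7e (little-endian) → word 0x7eaf
bank:5 @ bit 0 → (0x7eaf>>0)&0x1f = 0xf
rsvd:6 @ bit 5 → (0x7eaf>>5)&0x3f = 0x35  ←
err:4 @ bit 11 → (0x7eaf>>11)&0xf = 0xf
ver:1 @ bit 15 → (0x7eaf>>15)&0x1 = 0x0
rsvd signed 6b, MSB=1: 53 - 64 = -11

-11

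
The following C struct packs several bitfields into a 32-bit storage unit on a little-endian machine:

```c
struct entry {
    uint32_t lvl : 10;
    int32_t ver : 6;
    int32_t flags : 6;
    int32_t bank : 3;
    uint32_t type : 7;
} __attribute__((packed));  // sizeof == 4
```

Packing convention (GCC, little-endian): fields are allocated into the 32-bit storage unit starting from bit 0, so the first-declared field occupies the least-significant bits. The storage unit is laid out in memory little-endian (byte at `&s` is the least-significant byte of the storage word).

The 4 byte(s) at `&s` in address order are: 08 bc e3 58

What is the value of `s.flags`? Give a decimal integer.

[0]=0x08 [1]=0xbc [2]=0xe3 [3]=0x58 (little-endian) → word 0x58e3bc08
lvl:10 @ bit 0 → (0x58e3bc08>>0)&0x3ff = 0x8
ver:6 @ bit 10 → (0x58e3bc08>>10)&0x3f = 0x2f
flags:6 @ bit 16 → (0x58e3bc08>>16)&0x3f = 0x23  ←
bank:3 @ bit 22 → (0x58e3bc08>>22)&0x7 = 0x3
type:7 @ bit 25 → (0x58e3bc08>>25)&0x7f = 0x2c
flags signed 6b, MSB=1: 35 - 64 = -29

-29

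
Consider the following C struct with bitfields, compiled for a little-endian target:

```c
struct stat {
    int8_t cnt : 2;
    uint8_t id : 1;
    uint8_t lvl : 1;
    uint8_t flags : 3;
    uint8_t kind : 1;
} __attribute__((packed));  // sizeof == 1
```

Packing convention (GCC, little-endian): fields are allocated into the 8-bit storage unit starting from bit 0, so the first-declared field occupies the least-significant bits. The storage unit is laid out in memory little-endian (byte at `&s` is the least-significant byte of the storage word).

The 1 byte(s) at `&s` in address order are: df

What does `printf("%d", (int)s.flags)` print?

5

[0]=0xdf (little-endian) → word 0xdf
cnt [0+:2] = (word>>0) & 0x3 = 3
id [2+:1] = (word>>2) & 0x1 = 1
lvl [3+:1] = (word>>3) & 0x1 = 1
flags [4+:3] = (word>>4) & 0x7 = 5  ←
kind [7+:1] = (word>>7) & 0x1 = 1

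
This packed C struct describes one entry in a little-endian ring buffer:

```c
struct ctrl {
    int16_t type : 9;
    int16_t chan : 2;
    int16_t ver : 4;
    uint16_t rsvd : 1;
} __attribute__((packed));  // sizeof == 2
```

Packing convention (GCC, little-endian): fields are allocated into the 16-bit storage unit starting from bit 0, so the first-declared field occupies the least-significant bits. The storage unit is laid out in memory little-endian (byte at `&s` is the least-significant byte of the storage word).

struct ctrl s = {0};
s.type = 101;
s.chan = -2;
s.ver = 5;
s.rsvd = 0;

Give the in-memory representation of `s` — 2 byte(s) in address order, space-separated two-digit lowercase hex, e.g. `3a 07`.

65 2c

type:9 = 101 → 0x65 << 0 → word 0x0065
chan:2 = -2 → 0x2 << 9 → word 0x0465
ver:4 = 5 → 0x5 << 11 → word 0x2c65
rsvd:1 = 0 → 0x0 << 15 → word 0x2c65
word = 0x2c65 → little-endian bytes:
  [0]=0x65  [1]=0x2c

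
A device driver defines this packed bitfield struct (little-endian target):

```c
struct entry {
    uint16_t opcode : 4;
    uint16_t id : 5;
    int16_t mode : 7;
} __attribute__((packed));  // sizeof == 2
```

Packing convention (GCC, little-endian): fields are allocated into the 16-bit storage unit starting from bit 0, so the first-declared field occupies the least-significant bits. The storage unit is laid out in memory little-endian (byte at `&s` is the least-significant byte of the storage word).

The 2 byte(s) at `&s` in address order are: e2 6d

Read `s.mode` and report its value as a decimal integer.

54

[0]=0xe2 [1]=0x6d (little-endian) → word 0x6de2
opcode:4 @ bit 0 → (0x6de2>>0)&0xf = 0x2
id:5 @ bit 4 → (0x6de2>>4)&0x1f = 0x1e
mode:7 @ bit 9 → (0x6de2>>9)&0x7f = 0x36  ←
mode signed 7b, MSB=0: value = 54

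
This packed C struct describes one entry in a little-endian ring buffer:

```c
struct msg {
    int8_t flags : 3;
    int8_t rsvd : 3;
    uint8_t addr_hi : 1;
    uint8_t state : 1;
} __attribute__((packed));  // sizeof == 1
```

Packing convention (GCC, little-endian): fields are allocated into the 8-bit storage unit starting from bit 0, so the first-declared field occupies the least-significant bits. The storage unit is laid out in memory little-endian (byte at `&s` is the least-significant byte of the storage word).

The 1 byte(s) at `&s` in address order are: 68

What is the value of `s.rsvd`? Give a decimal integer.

-3

[0]=0x68 (little-endian) → word 0x68
flags:3 @ bit 0 → (0x68>>0)&0x7 = 0x0
rsvd:3 @ bit 3 → (0x68>>3)&0x7 = 0x5  ←
addr_hi:1 @ bit 6 → (0x68>>6)&0x1 = 0x1
state:1 @ bit 7 → (0x68>>7)&0x1 = 0x0
rsvd signed 3b, MSB=1: 5 - 8 = -3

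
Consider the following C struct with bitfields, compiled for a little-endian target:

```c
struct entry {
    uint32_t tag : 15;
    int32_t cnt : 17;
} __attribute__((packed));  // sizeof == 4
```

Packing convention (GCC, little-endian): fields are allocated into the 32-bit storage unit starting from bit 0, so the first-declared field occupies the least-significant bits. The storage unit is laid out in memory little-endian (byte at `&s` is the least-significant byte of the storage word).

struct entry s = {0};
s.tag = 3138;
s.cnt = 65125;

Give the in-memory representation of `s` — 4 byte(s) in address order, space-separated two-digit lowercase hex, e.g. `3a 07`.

tag (15b) val=3138 bits=0xc42 at bit 0: 0x00000c42
cnt (17b) val=65125 bits=0xfe65 at bit 15: 0x7f328c42
word = 0x7f328c42 → little-endian bytes:
  [0]=0x42  [1]=0x8c  [2]=0x32  [3]=0x7f

42 8c 32 7f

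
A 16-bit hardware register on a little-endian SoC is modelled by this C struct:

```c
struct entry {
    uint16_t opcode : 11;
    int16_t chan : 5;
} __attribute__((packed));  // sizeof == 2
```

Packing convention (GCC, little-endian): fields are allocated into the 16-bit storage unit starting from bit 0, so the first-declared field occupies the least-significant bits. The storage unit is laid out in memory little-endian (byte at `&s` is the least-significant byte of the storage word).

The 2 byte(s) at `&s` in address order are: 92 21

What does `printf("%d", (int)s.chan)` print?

[0]=0x92 [1]=0x21 (little-endian) → word 0x2192
opcode [0+:11] = (word>>0) & 0x7ff = 402
chan [11+:5] = (word>>11) & 0x1f = 4  ←
chan signed 5b, MSB=0: value = 4

4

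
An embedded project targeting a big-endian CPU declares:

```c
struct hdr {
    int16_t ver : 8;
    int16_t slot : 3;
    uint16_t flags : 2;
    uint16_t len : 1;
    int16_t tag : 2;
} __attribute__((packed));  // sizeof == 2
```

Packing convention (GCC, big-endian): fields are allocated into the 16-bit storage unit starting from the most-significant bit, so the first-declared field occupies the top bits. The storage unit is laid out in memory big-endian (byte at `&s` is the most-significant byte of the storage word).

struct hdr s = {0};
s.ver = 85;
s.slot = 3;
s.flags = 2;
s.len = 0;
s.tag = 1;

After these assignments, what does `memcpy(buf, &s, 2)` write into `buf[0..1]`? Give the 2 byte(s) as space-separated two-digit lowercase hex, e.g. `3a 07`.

ver:8 = 85 → 0x55 << 8 → word 0x5500
slot:3 = 3 → 0x3 << 5 → word 0x5560
flags:2 = 2 → 0x2 << 3 → word 0x5570
len:1 = 0 → 0x0 << 2 → word 0x5570
tag:2 = 1 → 0x1 << 0 → word 0x5571
word = 0x5571 → big-endian bytes:
  [0]=0x55  [1]=0x71

55 71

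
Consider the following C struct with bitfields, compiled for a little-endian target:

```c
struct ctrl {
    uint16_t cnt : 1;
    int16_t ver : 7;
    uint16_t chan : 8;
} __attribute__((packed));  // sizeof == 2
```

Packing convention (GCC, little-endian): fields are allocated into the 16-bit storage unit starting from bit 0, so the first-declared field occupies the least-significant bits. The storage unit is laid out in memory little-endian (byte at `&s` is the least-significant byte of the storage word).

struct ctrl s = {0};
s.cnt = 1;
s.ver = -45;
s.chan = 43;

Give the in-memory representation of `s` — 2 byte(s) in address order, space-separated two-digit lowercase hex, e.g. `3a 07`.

a7 2b

cnt (1b) val=1 bits=0x1 at bit 0: 0x0001
ver (7b) val=-45 bits=0x53 at bit 1: 0x00a7
chan (8b) val=43 bits=0x2b at bit 8: 0x2ba7
word = 0x2ba7 → little-endian bytes:
  [0]=0xa7  [1]=0x2b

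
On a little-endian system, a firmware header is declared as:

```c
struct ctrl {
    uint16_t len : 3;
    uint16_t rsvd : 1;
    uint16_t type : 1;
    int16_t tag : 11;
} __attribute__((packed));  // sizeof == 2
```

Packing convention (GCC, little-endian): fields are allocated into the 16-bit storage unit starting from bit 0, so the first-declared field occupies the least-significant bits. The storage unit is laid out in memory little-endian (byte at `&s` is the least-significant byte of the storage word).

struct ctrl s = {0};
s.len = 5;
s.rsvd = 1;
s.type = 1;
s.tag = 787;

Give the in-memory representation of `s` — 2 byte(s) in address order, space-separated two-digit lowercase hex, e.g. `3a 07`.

7d 62

len (3b) val=5 bits=0x5 at bit 0: 0x0005
rsvd (1b) val=1 bits=0x1 at bit 3: 0x000d
type (1b) val=1 bits=0x1 at bit 4: 0x001d
tag (11b) val=787 bits=0x313 at bit 5: 0x627d
word = 0x627d → little-endian bytes:
  [0]=0x7d  [1]=0x62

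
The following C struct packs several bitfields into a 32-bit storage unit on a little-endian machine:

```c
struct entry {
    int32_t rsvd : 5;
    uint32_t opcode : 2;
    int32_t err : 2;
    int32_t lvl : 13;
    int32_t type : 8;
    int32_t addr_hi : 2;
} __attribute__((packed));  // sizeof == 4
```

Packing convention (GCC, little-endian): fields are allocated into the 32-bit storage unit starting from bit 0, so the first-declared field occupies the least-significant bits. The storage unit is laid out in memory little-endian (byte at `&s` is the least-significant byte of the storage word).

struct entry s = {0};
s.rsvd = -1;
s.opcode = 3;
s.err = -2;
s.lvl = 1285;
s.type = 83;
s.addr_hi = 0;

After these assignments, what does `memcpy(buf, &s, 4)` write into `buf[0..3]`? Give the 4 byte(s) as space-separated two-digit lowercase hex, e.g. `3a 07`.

rsvd:5 = -1 → 0x1f << 0 → word 0x0000001f
opcode:2 = 3 → 0x3 << 5 → word 0x0000007f
err:2 = -2 → 0x2 << 7 → word 0x0000017f
lvl:13 = 1285 → 0x505 << 9 → word 0x000a0b7f
type:8 = 83 → 0x53 << 22 → word 0x14ca0b7f
addr_hi:2 = 0 → 0x0 << 30 → word 0x14ca0b7f
word = 0x14ca0b7f → little-endian bytes:
  [0]=0x7f  [1]=0x0b  [2]=0xca  [3]=0x14

7f 0b ca 14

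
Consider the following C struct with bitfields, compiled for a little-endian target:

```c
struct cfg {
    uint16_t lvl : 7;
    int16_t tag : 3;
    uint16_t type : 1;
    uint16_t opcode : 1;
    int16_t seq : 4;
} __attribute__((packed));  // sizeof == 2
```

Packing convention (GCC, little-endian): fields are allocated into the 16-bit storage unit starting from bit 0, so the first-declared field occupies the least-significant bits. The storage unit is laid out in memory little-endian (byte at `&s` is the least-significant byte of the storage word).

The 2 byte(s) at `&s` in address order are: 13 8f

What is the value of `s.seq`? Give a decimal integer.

-8

[0]=0x13 [1]=0x8f (little-endian) → word 0x8f13
lvl [0+:7] = (word>>0) & 0x7f = 19
tag [7+:3] = (word>>7) & 0x7 = 6
type [10+:1] = (word>>10) & 0x1 = 1
opcode [11+:1] = (word>>11) & 0x1 = 1
seq [12+:4] = (word>>12) & 0xf = 8  ←
seq signed 4b, MSB=1: 8 - 16 = -8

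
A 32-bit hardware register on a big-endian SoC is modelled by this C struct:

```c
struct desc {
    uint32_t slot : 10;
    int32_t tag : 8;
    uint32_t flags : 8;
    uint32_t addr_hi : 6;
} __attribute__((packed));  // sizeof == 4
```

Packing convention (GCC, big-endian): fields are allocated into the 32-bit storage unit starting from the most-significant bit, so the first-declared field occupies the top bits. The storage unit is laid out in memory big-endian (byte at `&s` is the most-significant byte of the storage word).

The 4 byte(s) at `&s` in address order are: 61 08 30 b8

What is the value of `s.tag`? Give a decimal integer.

32

[0]=0x61 [1]=0x08 [2]=0x30 [3]=0xb8 (big-endian) → word 0x610830b8
slot [22+:10] = (word>>22) & 0x3ff = 388
tag [14+:8] = (word>>14) & 0xff = 32  ←
flags [6+:8] = (word>>6) & 0xff = 194
addr_hi [0+:6] = (word>>0) & 0x3f = 56
tag signed 8b, MSB=0: value = 32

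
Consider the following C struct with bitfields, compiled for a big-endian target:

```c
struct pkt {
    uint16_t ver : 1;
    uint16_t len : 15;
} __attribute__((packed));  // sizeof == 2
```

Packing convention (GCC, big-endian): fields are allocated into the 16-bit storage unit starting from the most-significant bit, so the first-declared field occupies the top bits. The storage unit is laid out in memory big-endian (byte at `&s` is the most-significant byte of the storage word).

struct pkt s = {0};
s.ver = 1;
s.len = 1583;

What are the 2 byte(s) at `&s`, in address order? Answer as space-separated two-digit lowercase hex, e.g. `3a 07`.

86 2f

ver (1b) val=1 bits=0x1 at bit 15: 0x8000
len (15b) val=1583 bits=0x62f at bit 0: 0x862f
word = 0x862f → big-endian bytes:
  [0]=0x86  [1]=0x2f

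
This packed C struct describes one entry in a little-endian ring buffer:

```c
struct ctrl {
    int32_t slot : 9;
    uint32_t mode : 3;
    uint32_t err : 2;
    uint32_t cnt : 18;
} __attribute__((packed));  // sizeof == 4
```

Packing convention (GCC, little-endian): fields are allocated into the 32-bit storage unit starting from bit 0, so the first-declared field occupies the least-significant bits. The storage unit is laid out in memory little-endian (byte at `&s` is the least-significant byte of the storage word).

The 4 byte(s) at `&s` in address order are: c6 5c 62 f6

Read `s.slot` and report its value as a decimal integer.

[0]=0xc6 [1]=0x5c [2]=0x62 [3]=0xf6 (little-endian) → word 0xf6625cc6
slot [0+:9] = (word>>0) & 0x1ff = 198  ←
mode [9+:3] = (word>>9) & 0x7 = 6
err [12+:2] = (word>>12) & 0x3 = 1
cnt [14+:18] = (word>>14) & 0x3ffff = 252297
slot signed 9b, MSB=0: value = 198

198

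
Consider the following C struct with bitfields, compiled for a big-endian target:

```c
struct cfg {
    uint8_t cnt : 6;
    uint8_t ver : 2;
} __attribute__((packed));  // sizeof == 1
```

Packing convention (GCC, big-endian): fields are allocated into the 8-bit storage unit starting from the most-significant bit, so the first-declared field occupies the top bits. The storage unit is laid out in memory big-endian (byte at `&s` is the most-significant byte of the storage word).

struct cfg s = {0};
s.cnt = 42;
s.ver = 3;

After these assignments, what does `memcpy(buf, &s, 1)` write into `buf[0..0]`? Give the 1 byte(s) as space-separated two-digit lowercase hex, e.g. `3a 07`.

ab

[2+:6] cnt=42 & 0x3f = 0x2a; word=0xa8
[0+:2] ver=3 & 0x3 = 0x3; word=0xab
word = 0xab → big-endian bytes:
  [0]=0xab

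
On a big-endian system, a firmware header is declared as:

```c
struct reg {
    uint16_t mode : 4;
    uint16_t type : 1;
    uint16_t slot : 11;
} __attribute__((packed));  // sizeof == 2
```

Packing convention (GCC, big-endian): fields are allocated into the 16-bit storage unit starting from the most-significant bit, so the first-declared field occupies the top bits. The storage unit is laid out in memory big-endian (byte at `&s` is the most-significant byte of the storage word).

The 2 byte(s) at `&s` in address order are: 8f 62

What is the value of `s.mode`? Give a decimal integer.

8

[0]=0x8f [1]=0x62 (big-endian) → word 0x8f62
mode:4 @ bit 12 → (0x8f62>>12)&0xf = 0x8  ←
type:1 @ bit 11 → (0x8f62>>11)&0x1 = 0x1
slot:11 @ bit 0 → (0x8f62>>0)&0x7ff = 0x762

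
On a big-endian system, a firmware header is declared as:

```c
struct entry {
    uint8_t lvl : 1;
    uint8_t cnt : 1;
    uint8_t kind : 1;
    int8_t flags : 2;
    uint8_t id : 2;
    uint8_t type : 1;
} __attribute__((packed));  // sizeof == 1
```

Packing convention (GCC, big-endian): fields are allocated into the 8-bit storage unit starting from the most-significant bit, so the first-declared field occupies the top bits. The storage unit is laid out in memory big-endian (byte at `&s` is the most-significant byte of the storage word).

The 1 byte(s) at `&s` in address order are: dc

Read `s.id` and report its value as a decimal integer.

2

[0]=0xdc (big-endian) → word 0xdc
lvl [7+:1] = (word>>7) & 0x1 = 1
cnt [6+:1] = (word>>6) & 0x1 = 1
kind [5+:1] = (word>>5) & 0x1 = 0
flags [3+:2] = (word>>3) & 0x3 = 3
id [1+:2] = (word>>1) & 0x3 = 2  ←
type [0+:1] = (word>>0) & 0x1 = 0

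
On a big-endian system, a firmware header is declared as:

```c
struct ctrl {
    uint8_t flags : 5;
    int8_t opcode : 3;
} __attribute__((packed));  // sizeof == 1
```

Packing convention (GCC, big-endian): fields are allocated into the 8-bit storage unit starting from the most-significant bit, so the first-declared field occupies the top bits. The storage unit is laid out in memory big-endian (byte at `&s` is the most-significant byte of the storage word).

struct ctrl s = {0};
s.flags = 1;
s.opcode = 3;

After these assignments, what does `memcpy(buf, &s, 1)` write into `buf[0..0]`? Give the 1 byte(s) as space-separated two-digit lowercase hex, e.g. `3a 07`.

0b

[3+:5] flags=1 & 0x1f = 0x1; word=0x08
[0+:3] opcode=3 & 0x7 = 0x3; word=0x0b
word = 0x0b → big-endian bytes:
  [0]=0x0b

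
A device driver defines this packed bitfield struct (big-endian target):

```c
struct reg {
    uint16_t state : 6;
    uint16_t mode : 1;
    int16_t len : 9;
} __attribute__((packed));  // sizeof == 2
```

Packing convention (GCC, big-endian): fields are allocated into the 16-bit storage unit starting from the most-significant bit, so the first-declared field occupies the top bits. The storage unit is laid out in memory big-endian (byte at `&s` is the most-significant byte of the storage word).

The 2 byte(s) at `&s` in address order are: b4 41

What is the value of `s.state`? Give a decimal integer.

45

[0]=0xb4 [1]=0x41 (big-endian) → word 0xb441
state:6 @ bit 10 → (0xb441>>10)&0x3f = 0x2d  ←
mode:1 @ bit 9 → (0xb441>>9)&0x1 = 0x0
len:9 @ bit 0 → (0xb441>>0)&0x1ff = 0x41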